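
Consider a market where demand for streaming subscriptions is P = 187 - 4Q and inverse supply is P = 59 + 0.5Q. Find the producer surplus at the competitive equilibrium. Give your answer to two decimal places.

202.27

Equilibrium: 187 - 4Q = 59 + 0.5Q, so Q* = 28.4444 and P* = 73.2222.
Producer surplus is the triangle above supply below P*: (1/2)(28.4444)(73.2222 - 59) = (1/2)(28.4444)(14.2222) = 202.2716.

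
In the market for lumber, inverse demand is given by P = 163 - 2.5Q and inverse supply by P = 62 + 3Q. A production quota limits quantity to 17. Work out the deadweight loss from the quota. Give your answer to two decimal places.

Without the quota, 163 - 2.5Q = 62 + 3Q gives Q* = 18.3636.
At Q = 17 the demand price is 163 - 2.5(17) = 120.5 and the supply price is 62 + 3(17) = 113.
DWL = (1/2)(gap between curves at 17) x (Q* - 17) = (1/2)(7.5)(1.3636) = 5.1136.

5.11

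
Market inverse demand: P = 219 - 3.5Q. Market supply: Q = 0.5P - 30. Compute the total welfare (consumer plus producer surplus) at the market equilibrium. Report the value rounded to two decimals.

2298.27

Rewriting supply in inverse form: P = 60 + 2Q.
Equilibrium: 219 - 3.5Q = 60 + 2Q, so Q* = 28.9091 and P* = 117.8182.
CS = (1/2)(28.9091)(101.1818) = 1462.5372 and PS = (1/2)(28.9091)(57.8182) = 835.7355, so total surplus = 2298.2727.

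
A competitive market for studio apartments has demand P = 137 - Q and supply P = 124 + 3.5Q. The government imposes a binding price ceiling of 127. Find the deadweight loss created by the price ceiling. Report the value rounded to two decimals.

9.29

Without the control, 137 - Q = 124 + 3.5Q so Q* = 2.8889 and P* = 134.1111.
At P = 127, sellers supply (127 - 124)/3.5 = 0.8571 while buyers want more, so the quantity traded is 0.8571 at price 127.
At Q = 0.8571 the demand price is 136.1429 and the supply price is 127. Deadweight loss is the triangle between the curves from 0.8571 to 2.8889: (1/2)(136.1429 - 127)(2.8889 - 0.8571) = 9.288.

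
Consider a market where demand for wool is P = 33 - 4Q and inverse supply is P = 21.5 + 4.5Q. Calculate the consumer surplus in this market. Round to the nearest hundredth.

Equilibrium: 33 - 4Q = 21.5 + 4.5Q, so Q* = 1.3529 and P* = 27.5882.
Consumer surplus is the triangle under demand above P*: (1/2)(1.3529)(33 - 27.5882) = (1/2)(1.3529)(5.4118) = 3.6609.

3.66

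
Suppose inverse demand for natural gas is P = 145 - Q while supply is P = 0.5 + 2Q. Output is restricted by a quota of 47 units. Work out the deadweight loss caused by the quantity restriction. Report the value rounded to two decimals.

2.04

Without the quota, 145 - Q = 0.5 + 2Q gives Q* = 48.1667.
At Q = 47 the demand price is 145 - (47) = 98 and the supply price is 0.5 + 2(47) = 94.5.
DWL = (1/2)(gap between curves at 47) x (Q* - 47) = (1/2)(3.5)(1.1667) = 2.0417.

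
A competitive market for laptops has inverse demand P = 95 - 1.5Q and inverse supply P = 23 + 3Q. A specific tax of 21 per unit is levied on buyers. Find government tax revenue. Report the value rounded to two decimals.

Pre-tax equilibrium: 95 - 1.5Q = 23 + 3Q gives Q* = 16, P* = 71.
A tax on buyers shifts demand down by 21: (95 - 21) - 1.5Q = 23 + 3Q, so Q_t = 11.3333. Buyers pay P_b = 78; sellers receive P_s = P_b - 21 = 57.
Revenue is the tax times quantity traded: 21 x 11.3333 = 238.

238.00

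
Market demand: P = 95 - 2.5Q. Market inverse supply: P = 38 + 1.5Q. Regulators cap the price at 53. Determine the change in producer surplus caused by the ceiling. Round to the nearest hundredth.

Without the control, 95 - 2.5Q = 38 + 1.5Q so Q* = 14.25 and P* = 59.375.
At P = 53, sellers supply (53 - 38)/1.5 = 10 while buyers want more, so the quantity traded is 10 at price 53.
PS goes from (1/2)(14.25)(21.375) = 152.2969 to 75 (computed as (53 - 38)(10) - (1/2)(1.5)(10)^2), a change of -77.2969.

-77.30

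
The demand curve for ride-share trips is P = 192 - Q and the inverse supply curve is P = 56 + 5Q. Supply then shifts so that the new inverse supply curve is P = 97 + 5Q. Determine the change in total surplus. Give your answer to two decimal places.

-789.25

Initial equilibrium: Q_0 = 22.6667, P_0 = 169.3333; CS_0 = (1/2)(22.6667)(22.6667) = 256.8889, PS_0 = (1/2)(22.6667)(113.3333) = 1284.4444.
New equilibrium: 192 - Q = 97 + 5Q gives Q_1 = 15.8333, P_1 = 176.1667; CS_1 = 125.3472, PS_1 = 626.7361.
Change in total surplus = (125.3472 + 626.7361) - (256.8889 + 1284.4444) = -789.25.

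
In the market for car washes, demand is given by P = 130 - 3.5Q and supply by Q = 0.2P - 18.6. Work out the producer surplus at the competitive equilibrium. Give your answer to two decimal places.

Rewriting supply in inverse form: P = 93 + 5Q.
Setting demand equal to supply, 37 = 8.5Q, so Q* = 4.3529 and P* = 114.7647.
The supply curve's price intercept is 93, so PS = (1/2)(Q*)(P* - 93) = (1/2)(4.3529)(21.7647) = 47.3702.

47.37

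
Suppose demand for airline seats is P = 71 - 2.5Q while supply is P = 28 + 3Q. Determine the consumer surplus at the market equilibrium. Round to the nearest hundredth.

76.40

Equilibrium: 71 - 2.5Q = 28 + 3Q, so Q* = 7.8182 and P* = 51.4545.
The demand choke price is 71, so CS = (1/2)(Q*)(71 - P*) = (1/2)(7.8182)(19.5455) = 76.405.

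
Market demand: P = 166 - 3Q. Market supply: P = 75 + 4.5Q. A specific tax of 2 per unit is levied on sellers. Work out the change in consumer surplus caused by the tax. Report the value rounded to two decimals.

-9.60

Without the tax, 166 - 3Q = 75 + 4.5Q so Q* = 12.1333 and P* = 129.6.
With the tax, sellers need 2 more per unit: 166 - 3Q = 75 + 4.5Q + 2, so Q_t = 11.8667. Buyers pay P_b = 130.4; sellers receive P_s = P_b - 2 = 128.4.
Consumers lose the trapezoid between P* and P_b out to Q_t plus the triangle from Q_t to Q*: change in CS = 211.2267 - 220.8267 = -9.6.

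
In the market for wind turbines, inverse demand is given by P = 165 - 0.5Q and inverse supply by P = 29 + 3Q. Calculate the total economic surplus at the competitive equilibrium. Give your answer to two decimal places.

2642.29

Setting demand equal to supply, 136 = 3.5Q, so Q* = 38.8571 and P* = 145.5714.
CS = (1/2)(38.8571)(19.4286) = 377.4694 and PS = (1/2)(38.8571)(116.5714) = 2264.8163, so total surplus = 2642.2857.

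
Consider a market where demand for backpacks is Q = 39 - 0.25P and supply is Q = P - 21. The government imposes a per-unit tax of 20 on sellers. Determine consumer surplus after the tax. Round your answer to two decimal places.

1058.00

Rewriting demand in inverse form: P = 156 - 4Q.
Rewriting supply in inverse form: P = 21 + Q.
Pre-tax equilibrium: 156 - 4Q = 21 + Q gives Q* = 27, P* = 48.
With the tax, sellers need 20 more per unit: 156 - 4Q = 21 + Q + 20, so Q_t = 23. Buyers pay P_b = 64; sellers receive P_s = P_b - 20 = 44.
Consumer surplus is the triangle under demand above P_b: (1/2)(23)(156 - 64) = 1058.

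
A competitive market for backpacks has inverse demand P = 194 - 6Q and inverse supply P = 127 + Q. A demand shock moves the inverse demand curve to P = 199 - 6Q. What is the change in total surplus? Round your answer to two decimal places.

49.64

Initial equilibrium: Q_0 = 9.5714, P_0 = 136.5714; CS_0 = (1/2)(9.5714)(57.4286) = 274.8367, PS_0 = (1/2)(9.5714)(9.5714) = 45.8061.
New equilibrium: 199 - 6Q = 127 + Q gives Q_1 = 10.2857, P_1 = 137.2857; CS_1 = 317.3878, PS_1 = 52.898.
Change in total surplus = (317.3878 + 52.898) - (274.8367 + 45.8061) = 49.6429.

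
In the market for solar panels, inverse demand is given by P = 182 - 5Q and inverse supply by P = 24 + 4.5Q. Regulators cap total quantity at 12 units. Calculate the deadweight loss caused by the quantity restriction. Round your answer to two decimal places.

101.89

Unrestricted equilibrium: Q* = (182 - 24)/(5 + 4.5) = 16.6316.
At Q = 12 the demand price is 182 - 5(12) = 122 and the supply price is 24 + 4.5(12) = 78.
DWL = (1/2)(gap between curves at 12) x (Q* - 12) = (1/2)(44)(4.6316) = 101.8947.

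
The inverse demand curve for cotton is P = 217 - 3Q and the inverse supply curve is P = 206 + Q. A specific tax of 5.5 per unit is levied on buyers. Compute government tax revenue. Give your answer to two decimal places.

7.56

Pre-tax equilibrium: 217 - 3Q = 206 + Q gives Q* = 2.75, P* = 208.75.
A tax on buyers shifts demand down by 5.5: (217 - 5.5) - 3Q = 206 + Q, so Q_t = 1.375. Buyers pay P_b = 212.875; sellers receive P_s = P_b - 5.5 = 207.375.
Tax revenue = t x Q_t = 5.5 x 1.375 = 7.5625.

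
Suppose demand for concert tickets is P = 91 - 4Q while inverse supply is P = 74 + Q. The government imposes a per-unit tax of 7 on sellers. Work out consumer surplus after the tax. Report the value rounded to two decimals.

Without the tax, 91 - 4Q = 74 + Q so Q* = 3.4 and P* = 77.4.
A tax on sellers shifts supply up by 7: 91 - 4Q = 74 + Q + 7, so Q_t = 2. Buyers pay P_b = 83; sellers receive P_s = P_b - 7 = 76.
Consumer surplus is the triangle under demand above P_b: (1/2)(2)(91 - 83) = 8.

8.00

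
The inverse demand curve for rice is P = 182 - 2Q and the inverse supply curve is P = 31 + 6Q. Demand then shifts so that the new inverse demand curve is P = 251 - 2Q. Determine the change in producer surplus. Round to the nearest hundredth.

Initial equilibrium: Q_0 = 18.875, P_0 = 144.25; CS_0 = (1/2)(18.875)(37.75) = 356.2656, PS_0 = (1/2)(18.875)(113.25) = 1068.7969.
New equilibrium: 251 - 2Q = 31 + 6Q gives Q_1 = 27.5, P_1 = 196; CS_1 = 756.25, PS_1 = 2268.75.
Change in producer surplus = 2268.75 - 1068.7969 = 1199.9531.

1199.95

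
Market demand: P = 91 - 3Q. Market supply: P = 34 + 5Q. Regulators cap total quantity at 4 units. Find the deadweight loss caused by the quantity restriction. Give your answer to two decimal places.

Unrestricted equilibrium: Q* = (91 - 34)/(3 + 5) = 7.125.
At Q = 4 the demand price is 91 - 3(4) = 79 and the supply price is 34 + 5(4) = 54.
DWL = (1/2)(gap between curves at 4) x (Q* - 4) = (1/2)(25)(3.125) = 39.0625.

39.06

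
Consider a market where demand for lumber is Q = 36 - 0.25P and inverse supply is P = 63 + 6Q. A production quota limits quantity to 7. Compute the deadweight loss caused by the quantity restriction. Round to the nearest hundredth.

Rewriting demand in inverse form: P = 144 - 4Q.
Unrestricted equilibrium: Q* = (144 - 63)/(4 + 6) = 8.1.
At Q = 7 the demand price is 144 - 4(7) = 116 and the supply price is 63 + 6(7) = 105.
Deadweight loss is the triangle between the curves from 7 to 8.1: (1/2)(116 - 105)(8.1 - 7) = 6.05.

6.05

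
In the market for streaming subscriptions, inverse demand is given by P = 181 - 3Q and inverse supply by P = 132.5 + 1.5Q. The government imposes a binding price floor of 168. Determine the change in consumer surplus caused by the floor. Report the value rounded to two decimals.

Without the control, 181 - 3Q = 132.5 + 1.5Q so Q* = 10.7778 and P* = 148.6667.
At P = 168, buyers demand (181 - 168)/3 = 4.3333 while sellers would supply more, so the quantity traded is 4.3333 at price 168.
CS goes from (1/2)(10.7778)(32.3333) = 174.2407 to 28.1667 (computed as (181 - 168)(4.3333) - (1/2)(3)(4.3333)^2), a change of -146.0741.

-146.07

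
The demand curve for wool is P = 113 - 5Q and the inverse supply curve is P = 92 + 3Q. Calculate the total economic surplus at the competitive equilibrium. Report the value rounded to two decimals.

Set 113 - 5Q = 92 + 3Q, which gives 21 = 8Q, so Q* = 2.625 and P* = 113 - 5(2.625) = 99.875.
Total surplus is the full triangle between the curves from 0 to Q*: (1/2)(2.625)(113 - 92) = 27.5625.

27.56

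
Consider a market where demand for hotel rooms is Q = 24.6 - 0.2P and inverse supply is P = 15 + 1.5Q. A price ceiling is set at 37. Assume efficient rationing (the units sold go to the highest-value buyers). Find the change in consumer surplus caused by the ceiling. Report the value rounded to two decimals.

33.38

Rewriting demand in inverse form: P = 123 - 5Q.
Free-market equilibrium: 123 - 5Q = 15 + 1.5Q gives Q* = 16.6154, P* = 39.9231.
At P = 37, sellers supply (37 - 15)/1.5 = 14.6667 while buyers want more, so the quantity traded is 14.6667 at price 37.
CS goes from (1/2)(16.6154)(83.0769) = 690.1775 to 723.5556 (computed as (123 - 37)(14.6667) - (1/2)(5)(14.6667)^2), a change of 33.378.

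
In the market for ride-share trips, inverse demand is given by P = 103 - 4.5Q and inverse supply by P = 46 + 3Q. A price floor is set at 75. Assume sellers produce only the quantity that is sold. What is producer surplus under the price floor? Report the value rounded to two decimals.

122.37

Without the control, 103 - 4.5Q = 46 + 3Q so Q* = 7.6 and P* = 68.8.
At P = 75, buyers demand (103 - 75)/4.5 = 6.2222 while sellers would supply more, so the quantity traded is 6.2222 at price 75.
The supply price at Q = 6.2222 is 64.6667. PS is the trapezoid between 75 and supply over [0, 6.2222]: (1/2)[(75 - 46) + (75 - 64.6667)](6.2222) = 122.3704.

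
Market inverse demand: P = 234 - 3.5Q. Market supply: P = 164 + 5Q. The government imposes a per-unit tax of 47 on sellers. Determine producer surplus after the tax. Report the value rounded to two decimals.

Pre-tax equilibrium: 234 - 3.5Q = 164 + 5Q gives Q* = 8.2353, P* = 205.1765.
With the tax, sellers need 47 more per unit: 234 - 3.5Q = 164 + 5Q + 47, so Q_t = 2.7059. Buyers pay P_b = 224.5294; sellers receive P_s = P_b - 47 = 177.5294.
Producer surplus is the triangle above supply below P_s: (1/2)(2.7059)(177.5294 - 164) = 18.3045.

18.30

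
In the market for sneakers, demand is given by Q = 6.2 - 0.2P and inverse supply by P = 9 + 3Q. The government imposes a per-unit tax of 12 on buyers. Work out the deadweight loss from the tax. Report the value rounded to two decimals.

Rewriting demand in inverse form: P = 31 - 5Q.
Pre-tax equilibrium: 31 - 5Q = 9 + 3Q gives Q* = 2.75, P* = 17.25.
A tax on buyers shifts demand down by 12: (31 - 12) - 5Q = 9 + 3Q, so Q_t = 1.25. Buyers pay P_b = 24.75; sellers receive P_s = P_b - 12 = 12.75.
The welfare triangle lost has base Q* - Q_t = 1.5 and height t = 12, so DWL = (1/2)(1.5)(12) = 9.

9.00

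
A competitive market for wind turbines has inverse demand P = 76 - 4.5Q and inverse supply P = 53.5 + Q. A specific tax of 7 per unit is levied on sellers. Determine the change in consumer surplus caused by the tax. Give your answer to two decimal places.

Without the tax, 76 - 4.5Q = 53.5 + Q so Q* = 4.0909 and P* = 57.5909.
With the tax, sellers need 7 more per unit: 76 - 4.5Q = 53.5 + Q + 7, so Q_t = 2.8182. Buyers pay P_b = 63.3182; sellers receive P_s = P_b - 7 = 56.3182.
Consumers lose the trapezoid between P* and P_b out to Q_t plus the triangle from Q_t to Q*: change in CS = 17.8698 - 37.655 = -19.7851.

-19.79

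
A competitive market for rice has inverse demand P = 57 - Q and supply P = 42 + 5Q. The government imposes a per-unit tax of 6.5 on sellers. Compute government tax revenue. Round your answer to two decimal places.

Pre-tax equilibrium: 57 - Q = 42 + 5Q gives Q* = 2.5, P* = 54.5.
With the tax, sellers need 6.5 more per unit: 57 - Q = 42 + 5Q + 6.5, so Q_t = 1.4167. Buyers pay P_b = 55.5833; sellers receive P_s = P_b - 6.5 = 49.0833.
Tax revenue = t x Q_t = 6.5 x 1.4167 = 9.2083.

9.21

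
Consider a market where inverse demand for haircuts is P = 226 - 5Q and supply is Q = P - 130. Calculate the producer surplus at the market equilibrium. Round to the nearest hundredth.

128.00

Rewriting supply in inverse form: P = 130 + Q.
Equilibrium: 226 - 5Q = 130 + Q, so Q* = 16 and P* = 146.
Producer surplus is the triangle above supply below P*: (1/2)(16)(146 - 130) = (1/2)(16)(16) = 128.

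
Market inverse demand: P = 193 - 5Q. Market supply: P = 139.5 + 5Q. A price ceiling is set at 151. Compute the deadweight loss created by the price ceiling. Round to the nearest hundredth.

46.51

Without the control, 193 - 5Q = 139.5 + 5Q so Q* = 5.35 and P* = 166.25.
At the ceiling price 151, quantity supplied is (151 - 139.5)/5 = 2.3; supply is the short side, so Q = 2.3 trades at P = 151.
The lost-trades triangle has base Q* - 2.3 = 3.05 and height equal to the gap between the curves at Q = 2.3, which is 181.5 - 151 = 30.5. DWL = (1/2)(3.05)(30.5) = 46.5125.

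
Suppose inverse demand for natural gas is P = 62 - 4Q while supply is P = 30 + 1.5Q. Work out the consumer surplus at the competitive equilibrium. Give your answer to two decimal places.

Setting demand equal to supply, 32 = 5.5Q, so Q* = 5.8182 and P* = 38.7273.
The demand choke price is 62, so CS = (1/2)(Q*)(62 - P*) = (1/2)(5.8182)(23.2727) = 67.7025.

67.70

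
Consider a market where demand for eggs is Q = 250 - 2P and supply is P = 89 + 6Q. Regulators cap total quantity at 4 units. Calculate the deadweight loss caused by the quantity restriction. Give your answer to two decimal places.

Rewriting demand in inverse form: P = 125 - 0.5Q.
Without the quota, 125 - 0.5Q = 89 + 6Q gives Q* = 5.5385.
At Q = 4 the demand price is 125 - 0.5(4) = 123 and the supply price is 89 + 6(4) = 113.
DWL = (1/2)(gap between curves at 4) x (Q* - 4) = (1/2)(10)(1.5385) = 7.6923.

7.69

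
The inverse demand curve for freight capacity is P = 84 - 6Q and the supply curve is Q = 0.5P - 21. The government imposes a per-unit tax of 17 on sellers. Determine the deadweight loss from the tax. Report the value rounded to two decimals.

Rewriting supply in inverse form: P = 42 + 2Q.
Pre-tax equilibrium: 84 - 6Q = 42 + 2Q gives Q* = 5.25, P* = 52.5.
A tax on sellers shifts supply up by 17: 84 - 6Q = 42 + 2Q + 17, so Q_t = 3.125. Buyers pay P_b = 65.25; sellers receive P_s = P_b - 17 = 48.25.
The welfare triangle lost has base Q* - Q_t = 2.125 and height t = 17, so DWL = (1/2)(2.125)(17) = 18.0625.

18.06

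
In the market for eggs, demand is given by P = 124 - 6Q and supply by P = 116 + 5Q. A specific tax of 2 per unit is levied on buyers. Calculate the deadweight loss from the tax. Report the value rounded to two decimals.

0.18

Without the tax, 124 - 6Q = 116 + 5Q so Q* = 0.7273 and P* = 119.6364.
A tax on buyers shifts demand down by 2: (124 - 2) - 6Q = 116 + 5Q, so Q_t = 0.5455. Buyers pay P_b = 120.7273; sellers receive P_s = P_b - 2 = 118.7273.
Deadweight loss is the triangle between the curves from Q_t to Q*: (1/2)(0.7273 - 0.5455)(2) = 0.1818.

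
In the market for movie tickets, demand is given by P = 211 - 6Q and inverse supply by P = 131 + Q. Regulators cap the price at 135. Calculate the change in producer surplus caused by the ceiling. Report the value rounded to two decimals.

-57.31

Free-market equilibrium: 211 - 6Q = 131 + Q gives Q* = 11.4286, P* = 142.4286.
At P = 135, sellers supply (135 - 131)/1 = 4 while buyers want more, so the quantity traded is 4 at price 135.
PS goes from (1/2)(11.4286)(11.4286) = 65.3061 to 8 (computed as (135 - 131)(4) - (1/2)(1)(4)^2), a change of -57.3061.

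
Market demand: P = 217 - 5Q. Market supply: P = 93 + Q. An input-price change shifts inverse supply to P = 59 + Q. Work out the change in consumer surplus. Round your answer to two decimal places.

665.83

Initial equilibrium: Q_0 = 20.6667, P_0 = 113.6667; CS_0 = (1/2)(20.6667)(103.3333) = 1067.7778, PS_0 = (1/2)(20.6667)(20.6667) = 213.5556.
New equilibrium: 217 - 5Q = 59 + Q gives Q_1 = 26.3333, P_1 = 85.3333; CS_1 = 1733.6111, PS_1 = 346.7222.
Change in consumer surplus = 1733.6111 - 1067.7778 = 665.8333.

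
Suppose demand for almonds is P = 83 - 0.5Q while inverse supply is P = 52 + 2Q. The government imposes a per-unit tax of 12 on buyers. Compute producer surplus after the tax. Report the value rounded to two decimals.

57.76

Without the tax, 83 - 0.5Q = 52 + 2Q so Q* = 12.4 and P* = 76.8.
A tax on buyers shifts demand down by 12: (83 - 12) - 0.5Q = 52 + 2Q, so Q_t = 7.6. Buyers pay P_b = 79.2; sellers receive P_s = P_b - 12 = 67.2.
PS = (1/2)(Q_t)(P_s - 52) = (1/2)(7.6)(15.2) = 57.76.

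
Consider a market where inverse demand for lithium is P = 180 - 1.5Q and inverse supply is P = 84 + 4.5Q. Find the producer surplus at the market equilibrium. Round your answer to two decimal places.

Setting demand equal to supply, 96 = 6Q, so Q* = 16 and P* = 156.
PS is the area between P* and the supply curve from 0 to Q*: (1/2)(16)(72) = 576.

576.00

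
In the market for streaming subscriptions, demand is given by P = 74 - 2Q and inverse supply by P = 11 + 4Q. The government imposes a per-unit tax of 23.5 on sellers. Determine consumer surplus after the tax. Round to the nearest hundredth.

Without the tax, 74 - 2Q = 11 + 4Q so Q* = 10.5 and P* = 53.
A tax on sellers shifts supply up by 23.5: 74 - 2Q = 11 + 4Q + 23.5, so Q_t = 6.5833. Buyers pay P_b = 60.8333; sellers receive P_s = P_b - 23.5 = 37.3333.
CS = (1/2)(Q_t)(74 - P_b) = (1/2)(6.5833)(13.1667) = 43.3403.

43.34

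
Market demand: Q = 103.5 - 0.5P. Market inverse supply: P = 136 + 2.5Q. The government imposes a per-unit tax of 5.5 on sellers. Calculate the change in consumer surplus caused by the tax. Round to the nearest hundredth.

-37.07

Rewriting demand in inverse form: P = 207 - 2Q.
Pre-tax equilibrium: 207 - 2Q = 136 + 2.5Q gives Q* = 15.7778, P* = 175.4444.
With the tax, sellers need 5.5 more per unit: 207 - 2Q = 136 + 2.5Q + 5.5, so Q_t = 14.5556. Buyers pay P_b = 177.8889; sellers receive P_s = P_b - 5.5 = 172.3889.
CS falls from (1/2)(15.7778)(31.5556) = 248.9383 to (1/2)(14.5556)(29.1111) = 211.8642, a change of -37.0741.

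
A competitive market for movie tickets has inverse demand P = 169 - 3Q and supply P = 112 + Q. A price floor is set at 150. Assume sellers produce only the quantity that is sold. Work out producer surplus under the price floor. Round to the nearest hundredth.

Without the control, 169 - 3Q = 112 + Q so Q* = 14.25 and P* = 126.25.
At P = 150, buyers demand (169 - 150)/3 = 6.3333 while sellers would supply more, so the quantity traded is 6.3333 at price 150.
The supply price at Q = 6.3333 is 118.3333. PS is the trapezoid between 150 and supply over [0, 6.3333]: (1/2)[(150 - 112) + (150 - 118.3333)](6.3333) = 220.6111.

220.61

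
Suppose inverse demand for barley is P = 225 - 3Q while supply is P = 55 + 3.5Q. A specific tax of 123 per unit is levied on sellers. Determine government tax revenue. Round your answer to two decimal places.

Pre-tax equilibrium: 225 - 3Q = 55 + 3.5Q gives Q* = 26.1538, P* = 146.5385.
A tax on sellers shifts supply up by 123: 225 - 3Q = 55 + 3.5Q + 123, so Q_t = 7.2308. Buyers pay P_b = 203.3077; sellers receive P_s = P_b - 123 = 80.3077.
Revenue is the tax times quantity traded: 123 x 7.2308 = 889.3846.

889.38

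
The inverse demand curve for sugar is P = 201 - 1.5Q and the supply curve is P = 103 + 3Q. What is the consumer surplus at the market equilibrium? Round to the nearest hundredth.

355.70

Set 201 - 1.5Q = 103 + 3Q, which gives 98 = 4.5Q, so Q* = 21.7778 and P* = 201 - 1.5(21.7778) = 168.3333.
Consumer surplus is the triangle under demand above P*: (1/2)(21.7778)(201 - 168.3333) = (1/2)(21.7778)(32.6667) = 355.7037.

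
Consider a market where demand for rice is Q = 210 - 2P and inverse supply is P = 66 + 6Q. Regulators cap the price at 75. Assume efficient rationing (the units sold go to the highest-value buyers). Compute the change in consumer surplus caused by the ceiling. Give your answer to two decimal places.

35.44

Rewriting demand in inverse form: P = 105 - 0.5Q.
Free-market equilibrium: 105 - 0.5Q = 66 + 6Q gives Q* = 6, P* = 102.
At P = 75, sellers supply (75 - 66)/6 = 1.5 while buyers want more, so the quantity traded is 1.5 at price 75.
CS goes from (1/2)(6)(3) = 9 to 44.4375 (computed as (105 - 75)(1.5) - (1/2)(0.5)(1.5)^2), a change of 35.4375.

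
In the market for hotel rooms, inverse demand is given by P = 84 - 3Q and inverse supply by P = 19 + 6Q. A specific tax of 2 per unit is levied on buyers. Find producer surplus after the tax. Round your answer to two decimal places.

147.00

Without the tax, 84 - 3Q = 19 + 6Q so Q* = 7.2222 and P* = 62.3333.
A tax on buyers shifts demand down by 2: (84 - 2) - 3Q = 19 + 6Q, so Q_t = 7. Buyers pay P_b = 63; sellers receive P_s = P_b - 2 = 61.
Producer surplus is the triangle above supply below P_s: (1/2)(7)(61 - 19) = 147.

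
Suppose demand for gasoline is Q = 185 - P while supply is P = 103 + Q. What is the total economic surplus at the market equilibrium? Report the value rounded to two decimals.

Rewriting demand in inverse form: P = 185 - Q.
Equilibrium: 185 - Q = 103 + Q, so Q* = 41 and P* = 144.
CS = (1/2)(41)(41) = 840.5 and PS = (1/2)(41)(41) = 840.5, so total surplus = 1681.

1681.00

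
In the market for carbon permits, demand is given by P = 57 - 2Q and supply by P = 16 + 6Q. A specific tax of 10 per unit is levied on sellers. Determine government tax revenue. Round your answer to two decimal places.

Without the tax, 57 - 2Q = 16 + 6Q so Q* = 5.125 and P* = 46.75.
With the tax, sellers need 10 more per unit: 57 - 2Q = 16 + 6Q + 10, so Q_t = 3.875. Buyers pay P_b = 49.25; sellers receive P_s = P_b - 10 = 39.25.
Tax revenue = t x Q_t = 10 x 3.875 = 38.75.

38.75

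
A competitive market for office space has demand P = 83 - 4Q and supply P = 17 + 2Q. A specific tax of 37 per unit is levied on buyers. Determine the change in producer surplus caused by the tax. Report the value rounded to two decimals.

Pre-tax equilibrium: 83 - 4Q = 17 + 2Q gives Q* = 11, P* = 39.
With the tax, buyers' net willingness to pay falls by 37: (83 - 37) - 4Q = 17 + 2Q, so Q_t = 4.8333. Buyers pay P_b = 63.6667; sellers receive P_s = P_b - 37 = 26.6667.
Producers lose the trapezoid between P_s and P* out to Q_t plus the triangle from Q_t to Q*: change in PS = 23.3611 - 121 = -97.6389.

-97.64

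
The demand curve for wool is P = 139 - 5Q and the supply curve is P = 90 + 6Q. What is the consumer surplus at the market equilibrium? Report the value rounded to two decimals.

49.61

Equilibrium: 139 - 5Q = 90 + 6Q, so Q* = 4.4545 and P* = 116.7273.
Consumer surplus is the triangle under demand above P*: (1/2)(4.4545)(139 - 116.7273) = (1/2)(4.4545)(22.2727) = 49.6074.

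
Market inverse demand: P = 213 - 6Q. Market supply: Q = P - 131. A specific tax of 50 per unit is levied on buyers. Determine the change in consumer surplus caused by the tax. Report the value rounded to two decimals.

Rewriting supply in inverse form: P = 131 + Q.
Without the tax, 213 - 6Q = 131 + Q so Q* = 11.7143 and P* = 142.7143.
With the tax, buyers' net willingness to pay falls by 50: (213 - 50) - 6Q = 131 + Q, so Q_t = 4.5714. Buyers pay P_b = 185.5714; sellers receive P_s = P_b - 50 = 135.5714.
Consumers lose the trapezoid between P* and P_b out to Q_t plus the triangle from Q_t to Q*: change in CS = 62.6939 - 411.6735 = -348.9796.

-348.98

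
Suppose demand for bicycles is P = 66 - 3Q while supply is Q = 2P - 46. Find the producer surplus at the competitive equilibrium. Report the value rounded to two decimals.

37.73

Rewriting supply in inverse form: P = 23 + 0.5Q.
Equilibrium: 66 - 3Q = 23 + 0.5Q, so Q* = 12.2857 and P* = 29.1429.
PS is the area between P* and the supply curve from 0 to Q*: (1/2)(12.2857)(6.1429) = 37.7347.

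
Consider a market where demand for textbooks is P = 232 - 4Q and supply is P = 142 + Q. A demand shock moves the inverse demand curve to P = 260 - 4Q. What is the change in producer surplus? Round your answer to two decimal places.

Initial equilibrium: Q_0 = 18, P_0 = 160; CS_0 = (1/2)(18)(72) = 648, PS_0 = (1/2)(18)(18) = 162.
New equilibrium: 260 - 4Q = 142 + Q gives Q_1 = 23.6, P_1 = 165.6; CS_1 = 1113.92, PS_1 = 278.48.
Change in producer surplus = 278.48 - 162 = 116.48.

116.48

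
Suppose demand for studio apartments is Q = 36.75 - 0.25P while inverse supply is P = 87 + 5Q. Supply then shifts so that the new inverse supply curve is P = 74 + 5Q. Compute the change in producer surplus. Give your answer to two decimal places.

Rewriting demand in inverse form: P = 147 - 4Q.
Initial equilibrium: Q_0 = 6.6667, P_0 = 120.3333; CS_0 = (1/2)(6.6667)(26.6667) = 88.8889, PS_0 = (1/2)(6.6667)(33.3333) = 111.1111.
New equilibrium: 147 - 4Q = 74 + 5Q gives Q_1 = 8.1111, P_1 = 114.5556; CS_1 = 131.5802, PS_1 = 164.4753.
Change in producer surplus = 164.4753 - 111.1111 = 53.3642.

53.36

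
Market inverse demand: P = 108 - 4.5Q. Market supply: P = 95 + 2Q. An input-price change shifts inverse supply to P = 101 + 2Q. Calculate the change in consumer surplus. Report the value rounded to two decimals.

Initial equilibrium: Q_0 = 2, P_0 = 99; CS_0 = (1/2)(2)(9) = 9, PS_0 = (1/2)(2)(4) = 4.
New equilibrium: 108 - 4.5Q = 101 + 2Q gives Q_1 = 1.0769, P_1 = 103.1538; CS_1 = 2.6095, PS_1 = 1.1598.
Change in consumer surplus = 2.6095 - 9 = -6.3905.

-6.39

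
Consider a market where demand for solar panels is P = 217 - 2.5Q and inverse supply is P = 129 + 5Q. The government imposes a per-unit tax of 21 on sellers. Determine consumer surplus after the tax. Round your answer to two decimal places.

99.76

Without the tax, 217 - 2.5Q = 129 + 5Q so Q* = 11.7333 and P* = 187.6667.
With the tax, sellers need 21 more per unit: 217 - 2.5Q = 129 + 5Q + 21, so Q_t = 8.9333. Buyers pay P_b = 194.6667; sellers receive P_s = P_b - 21 = 173.6667.
CS = (1/2)(Q_t)(217 - P_b) = (1/2)(8.9333)(22.3333) = 99.7556.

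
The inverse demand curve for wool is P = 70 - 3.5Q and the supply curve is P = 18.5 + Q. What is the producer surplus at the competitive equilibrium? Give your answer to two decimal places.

65.49

Setting demand equal to supply, 51.5 = 4.5Q, so Q* = 11.4444 and P* = 29.9444.
Producer surplus is the triangle above supply below P*: (1/2)(11.4444)(29.9444 - 18.5) = (1/2)(11.4444)(11.4444) = 65.4877.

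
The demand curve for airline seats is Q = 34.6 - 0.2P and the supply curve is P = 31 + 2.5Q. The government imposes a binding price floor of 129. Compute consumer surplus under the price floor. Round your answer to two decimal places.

193.60

Rewriting demand in inverse form: P = 173 - 5Q.
Free-market equilibrium: 173 - 5Q = 31 + 2.5Q gives Q* = 18.9333, P* = 78.3333.
At P = 129, buyers demand (173 - 129)/5 = 8.8 while sellers would supply more, so the quantity traded is 8.8 at price 129.
CS is the triangle under demand above 129: (1/2)(8.8)(173 - 129) = 193.6.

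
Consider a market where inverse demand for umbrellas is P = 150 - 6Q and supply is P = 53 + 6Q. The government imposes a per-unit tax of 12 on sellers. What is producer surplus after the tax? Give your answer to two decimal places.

Without the tax, 150 - 6Q = 53 + 6Q so Q* = 8.0833 and P* = 101.5.
A tax on sellers shifts supply up by 12: 150 - 6Q = 53 + 6Q + 12, so Q_t = 7.0833. Buyers pay P_b = 107.5; sellers receive P_s = P_b - 12 = 95.5.
Producer surplus is the triangle above supply below P_s: (1/2)(7.0833)(95.5 - 53) = 150.5208.

150.52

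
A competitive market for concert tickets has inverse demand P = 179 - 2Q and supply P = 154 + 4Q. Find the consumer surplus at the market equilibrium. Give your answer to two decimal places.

17.36

Set 179 - 2Q = 154 + 4Q, which gives 25 = 6Q, so Q* = 4.1667 and P* = 179 - 2(4.1667) = 170.6667.
CS is the area between the demand curve and P* from 0 to Q*: (1/2)(4.1667)(8.3333) = 17.3611.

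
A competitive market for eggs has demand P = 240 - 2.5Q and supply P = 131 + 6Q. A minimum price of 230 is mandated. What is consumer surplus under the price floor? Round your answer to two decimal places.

20.00

Without the control, 240 - 2.5Q = 131 + 6Q so Q* = 12.8235 and P* = 207.9412.
At P = 230, buyers demand (240 - 230)/2.5 = 4 while sellers would supply more, so the quantity traded is 4 at price 230.
CS is the triangle under demand above 230: (1/2)(4)(240 - 230) = 20.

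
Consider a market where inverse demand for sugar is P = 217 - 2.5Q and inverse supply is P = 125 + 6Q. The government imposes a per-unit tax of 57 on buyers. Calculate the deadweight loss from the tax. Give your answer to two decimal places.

Pre-tax equilibrium: 217 - 2.5Q = 125 + 6Q gives Q* = 10.8235, P* = 189.9412.
A tax on buyers shifts demand down by 57: (217 - 57) - 2.5Q = 125 + 6Q, so Q_t = 4.1176. Buyers pay P_b = 206.7059; sellers receive P_s = P_b - 57 = 149.7059.
Deadweight loss is the triangle between the curves from Q_t to Q*: (1/2)(10.8235 - 4.1176)(57) = 191.1176.

191.12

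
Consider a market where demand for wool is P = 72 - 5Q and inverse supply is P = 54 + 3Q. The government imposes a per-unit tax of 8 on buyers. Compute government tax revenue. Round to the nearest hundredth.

10.00

Without the tax, 72 - 5Q = 54 + 3Q so Q* = 2.25 and P* = 60.75.
A tax on buyers shifts demand down by 8: (72 - 8) - 5Q = 54 + 3Q, so Q_t = 1.25. Buyers pay P_b = 65.75; sellers receive P_s = P_b - 8 = 57.75.
Revenue is the tax times quantity traded: 8 x 1.25 = 10.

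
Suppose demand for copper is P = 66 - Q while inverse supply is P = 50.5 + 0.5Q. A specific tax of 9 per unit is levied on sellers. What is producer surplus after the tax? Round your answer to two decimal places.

Without the tax, 66 - Q = 50.5 + 0.5Q so Q* = 10.3333 and P* = 55.6667.
With the tax, sellers need 9 more per unit: 66 - Q = 50.5 + 0.5Q + 9, so Q_t = 4.3333. Buyers pay P_b = 61.6667; sellers receive P_s = P_b - 9 = 52.6667.
PS = (1/2)(Q_t)(P_s - 50.5) = (1/2)(4.3333)(2.1667) = 4.6944.

4.69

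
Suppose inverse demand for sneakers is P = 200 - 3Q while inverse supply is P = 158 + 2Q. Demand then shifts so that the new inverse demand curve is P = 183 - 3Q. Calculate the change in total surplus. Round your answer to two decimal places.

Initial equilibrium: Q_0 = 8.4, P_0 = 174.8; CS_0 = (1/2)(8.4)(25.2) = 105.84, PS_0 = (1/2)(8.4)(16.8) = 70.56.
New equilibrium: 183 - 3Q = 158 + 2Q gives Q_1 = 5, P_1 = 168; CS_1 = 37.5, PS_1 = 25.
Change in total surplus = (37.5 + 25) - (105.84 + 70.56) = -113.9.

-113.90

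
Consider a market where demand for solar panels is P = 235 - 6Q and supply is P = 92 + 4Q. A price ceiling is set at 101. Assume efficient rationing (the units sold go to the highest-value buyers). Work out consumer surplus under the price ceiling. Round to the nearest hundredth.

Without the control, 235 - 6Q = 92 + 4Q so Q* = 14.3 and P* = 149.2.
At the ceiling price 101, quantity supplied is (101 - 92)/4 = 2.25; supply is the short side, so Q = 2.25 trades at P = 101.
The demand price at Q = 2.25 is 221.5. CS is the trapezoid between demand and 101 over [0, 2.25]: (1/2)[(235 - 101) + (221.5 - 101)](2.25) = 286.3125.

286.31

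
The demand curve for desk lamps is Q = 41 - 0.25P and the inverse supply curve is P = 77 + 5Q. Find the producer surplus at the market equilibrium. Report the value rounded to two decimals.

233.61

Rewriting demand in inverse form: P = 164 - 4Q.
Setting demand equal to supply, 87 = 9Q, so Q* = 9.6667 and P* = 125.3333.
Producer surplus is the triangle above supply below P*: (1/2)(9.6667)(125.3333 - 77) = (1/2)(9.6667)(48.3333) = 233.6111.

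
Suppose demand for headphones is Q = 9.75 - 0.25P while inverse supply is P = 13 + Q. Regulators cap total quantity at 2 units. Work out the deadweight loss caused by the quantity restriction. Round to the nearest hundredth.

25.60

Rewriting demand in inverse form: P = 39 - 4Q.
Unrestricted equilibrium: Q* = (39 - 13)/(4 + 1) = 5.2.
At Q = 2 the demand price is 39 - 4(2) = 31 and the supply price is 13 + (2) = 15.
DWL = (1/2)(gap between curves at 2) x (Q* - 2) = (1/2)(16)(3.2) = 25.6.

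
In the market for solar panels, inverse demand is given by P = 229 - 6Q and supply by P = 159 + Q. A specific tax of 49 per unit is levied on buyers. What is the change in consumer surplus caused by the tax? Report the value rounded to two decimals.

Without the tax, 229 - 6Q = 159 + Q so Q* = 10 and P* = 169.
A tax on buyers shifts demand down by 49: (229 - 49) - 6Q = 159 + Q, so Q_t = 3. Buyers pay P_b = 211; sellers receive P_s = P_b - 49 = 162.
Consumers lose the trapezoid between P* and P_b out to Q_t plus the triangle from Q_t to Q*: change in CS = 27 - 300 = -273.

-273.00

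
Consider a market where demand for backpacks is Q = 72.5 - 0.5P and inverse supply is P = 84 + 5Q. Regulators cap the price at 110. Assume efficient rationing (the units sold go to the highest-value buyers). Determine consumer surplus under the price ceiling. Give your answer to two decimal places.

154.96

Rewriting demand in inverse form: P = 145 - 2Q.
Free-market equilibrium: 145 - 2Q = 84 + 5Q gives Q* = 8.7143, P* = 127.5714.
At P = 110, sellers supply (110 - 84)/5 = 5.2 while buyers want more, so the quantity traded is 5.2 at price 110.
The demand price at Q = 5.2 is 134.6. CS is the trapezoid between demand and 110 over [0, 5.2]: (1/2)[(145 - 110) + (134.6 - 110)](5.2) = 154.96.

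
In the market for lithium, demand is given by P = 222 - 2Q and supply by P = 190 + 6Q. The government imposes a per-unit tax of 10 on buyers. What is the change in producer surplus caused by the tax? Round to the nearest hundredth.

-25.31

Pre-tax equilibrium: 222 - 2Q = 190 + 6Q gives Q* = 4, P* = 214.
With the tax, buyers' net willingness to pay falls by 10: (222 - 10) - 2Q = 190 + 6Q, so Q_t = 2.75. Buyers pay P_b = 216.5; sellers receive P_s = P_b - 10 = 206.5.
PS falls from (1/2)(4)(24) = 48 to (1/2)(2.75)(16.5) = 22.6875, a change of -25.3125.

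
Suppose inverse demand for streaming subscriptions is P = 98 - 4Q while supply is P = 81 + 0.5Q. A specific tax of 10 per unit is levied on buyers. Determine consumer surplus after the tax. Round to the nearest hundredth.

4.84

Pre-tax equilibrium: 98 - 4Q = 81 + 0.5Q gives Q* = 3.7778, P* = 82.8889.
With the tax, buyers' net willingness to pay falls by 10: (98 - 10) - 4Q = 81 + 0.5Q, so Q_t = 1.5556. Buyers pay P_b = 91.7778; sellers receive P_s = P_b - 10 = 81.7778.
Consumer surplus is the triangle under demand above P_b: (1/2)(1.5556)(98 - 91.7778) = 4.8395.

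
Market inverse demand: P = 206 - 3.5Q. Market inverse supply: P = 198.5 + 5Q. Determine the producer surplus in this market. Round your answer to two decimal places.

1.95

Equilibrium: 206 - 3.5Q = 198.5 + 5Q, so Q* = 0.8824 and P* = 202.9118.
PS is the area between P* and the supply curve from 0 to Q*: (1/2)(0.8824)(4.4118) = 1.9464.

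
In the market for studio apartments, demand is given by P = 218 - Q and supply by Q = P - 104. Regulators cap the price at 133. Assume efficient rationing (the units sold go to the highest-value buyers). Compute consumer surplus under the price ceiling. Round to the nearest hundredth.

2044.50

Rewriting supply in inverse form: P = 104 + Q.
Without the control, 218 - Q = 104 + Q so Q* = 57 and P* = 161.
At the ceiling price 133, quantity supplied is (133 - 104)/1 = 29; supply is the short side, so Q = 29 trades at P = 133.
The demand price at Q = 29 is 189. CS is the trapezoid between demand and 133 over [0, 29]: (1/2)[(218 - 133) + (189 - 133)](29) = 2044.5.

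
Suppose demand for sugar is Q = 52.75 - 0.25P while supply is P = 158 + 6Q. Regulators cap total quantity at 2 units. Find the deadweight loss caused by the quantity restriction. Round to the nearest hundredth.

Rewriting demand in inverse form: P = 211 - 4Q.
Unrestricted equilibrium: Q* = (211 - 158)/(4 + 6) = 5.3.
At Q = 2 the demand price is 211 - 4(2) = 203 and the supply price is 158 + 6(2) = 170.
DWL = (1/2)(gap between curves at 2) x (Q* - 2) = (1/2)(33)(3.3) = 54.45.

54.45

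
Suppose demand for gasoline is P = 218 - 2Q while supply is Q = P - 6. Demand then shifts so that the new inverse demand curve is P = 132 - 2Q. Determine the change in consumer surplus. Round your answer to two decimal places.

Rewriting supply in inverse form: P = 6 + Q.
Initial equilibrium: Q_0 = 70.6667, P_0 = 76.6667; CS_0 = (1/2)(70.6667)(141.3333) = 4993.7778, PS_0 = (1/2)(70.6667)(70.6667) = 2496.8889.
New equilibrium: 132 - 2Q = 6 + Q gives Q_1 = 42, P_1 = 48; CS_1 = 1764, PS_1 = 882.
Change in consumer surplus = 1764 - 4993.7778 = -3229.7778.

-3229.78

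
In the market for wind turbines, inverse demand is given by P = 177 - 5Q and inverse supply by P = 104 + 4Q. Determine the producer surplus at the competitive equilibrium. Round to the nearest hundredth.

Setting demand equal to supply, 73 = 9Q, so Q* = 8.1111 and P* = 136.4444.
The supply curve's price intercept is 104, so PS = (1/2)(Q*)(P* - 104) = (1/2)(8.1111)(32.4444) = 131.5802.

131.58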